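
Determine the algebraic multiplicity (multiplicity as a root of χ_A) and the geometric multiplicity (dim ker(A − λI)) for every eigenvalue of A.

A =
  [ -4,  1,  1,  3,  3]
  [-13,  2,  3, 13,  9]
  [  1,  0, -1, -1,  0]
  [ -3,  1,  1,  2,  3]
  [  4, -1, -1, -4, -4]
λ = -1: alg = 5, geom = 3

Step 1 — factor the characteristic polynomial to read off the algebraic multiplicities:
  χ_A(x) = (x + 1)^5

Step 2 — compute geometric multiplicities via the rank-nullity identity g(λ) = n − rank(A − λI):
  rank(A − (-1)·I) = 2, so dim ker(A − (-1)·I) = n − 2 = 3

Summary:
  λ = -1: algebraic multiplicity = 5, geometric multiplicity = 3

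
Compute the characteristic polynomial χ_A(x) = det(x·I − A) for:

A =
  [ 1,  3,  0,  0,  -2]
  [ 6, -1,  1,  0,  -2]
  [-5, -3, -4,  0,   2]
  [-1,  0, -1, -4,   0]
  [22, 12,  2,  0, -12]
x^5 + 20*x^4 + 160*x^3 + 640*x^2 + 1280*x + 1024

Expanding det(x·I − A) (e.g. by cofactor expansion or by noting that A is similar to its Jordan form J, which has the same characteristic polynomial as A) gives
  χ_A(x) = x^5 + 20*x^4 + 160*x^3 + 640*x^2 + 1280*x + 1024
which factors as (x + 4)^5. The eigenvalues (with algebraic multiplicities) are λ = -4 with multiplicity 5.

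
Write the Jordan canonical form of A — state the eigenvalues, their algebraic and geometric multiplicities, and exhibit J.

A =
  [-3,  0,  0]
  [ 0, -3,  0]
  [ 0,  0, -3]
J_1(-3) ⊕ J_1(-3) ⊕ J_1(-3)

The characteristic polynomial is
  det(x·I − A) = x^3 + 9*x^2 + 27*x + 27 = (x + 3)^3

Eigenvalues and multiplicities (the geometric multiplicity of λ is n − rank(A − λI), which equals the number of Jordan blocks for λ):
  λ = -3: algebraic multiplicity = 3, geometric multiplicity = 3

Determining the block sizes for each eigenvalue:
  λ = -3: gm = am = 3, so every block has size 1 → block sizes [1, 1, 1]

Assembling the blocks gives a Jordan form
J =
  [-3,  0,  0]
  [ 0, -3,  0]
  [ 0,  0, -3]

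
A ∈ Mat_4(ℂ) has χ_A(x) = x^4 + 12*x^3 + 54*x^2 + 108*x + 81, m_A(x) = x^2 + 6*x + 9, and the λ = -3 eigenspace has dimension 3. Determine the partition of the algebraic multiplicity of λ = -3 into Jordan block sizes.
Block sizes for λ = -3: [2, 1, 1]

Step 1 — from the characteristic polynomial, algebraic multiplicity of λ = -3 is 4. From dim ker(A − (-3)·I) = 3, there are exactly 3 Jordan blocks for λ = -3.
Step 2 — from the minimal polynomial, the factor (x + 3)^2 tells us the largest block for λ = -3 has size 2.
Step 3 — with total size 4, 3 blocks, and largest block 2, the block sizes (in nonincreasing order) are [2, 1, 1].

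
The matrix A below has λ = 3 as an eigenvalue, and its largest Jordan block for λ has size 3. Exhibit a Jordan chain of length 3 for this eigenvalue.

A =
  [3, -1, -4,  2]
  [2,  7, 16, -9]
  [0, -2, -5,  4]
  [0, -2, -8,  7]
A Jordan chain for λ = 3 of length 3:
v_1 = (-2, 8, -4, -4)ᵀ
v_2 = (0, 2, 0, 0)ᵀ
v_3 = (1, 0, 0, 0)ᵀ

Let N = A − (3)·I. We want v_3 with N^3 v_3 = 0 but N^2 v_3 ≠ 0; then v_{j-1} := N · v_j for j = 3, …, 2.

Pick v_3 = (1, 0, 0, 0)ᵀ.
Then v_2 = N · v_3 = (0, 2, 0, 0)ᵀ.
Then v_1 = N · v_2 = (-2, 8, -4, -4)ᵀ.

Sanity check: (A − (3)·I) v_1 = (0, 0, 0, 0)ᵀ = 0. ✓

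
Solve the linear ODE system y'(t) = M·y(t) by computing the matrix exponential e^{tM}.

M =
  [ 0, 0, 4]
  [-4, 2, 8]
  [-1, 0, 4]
e^{tM} =
  [-2*t*exp(2*t) + exp(2*t), 0, 4*t*exp(2*t)]
  [-4*t*exp(2*t), exp(2*t), 8*t*exp(2*t)]
  [-t*exp(2*t), 0, 2*t*exp(2*t) + exp(2*t)]

Strategy: write M = P · J · P⁻¹ where J is a Jordan canonical form, so e^{tM} = P · e^{tJ} · P⁻¹, and e^{tJ} can be computed block-by-block.

M has Jordan form
J =
  [2, 1, 0]
  [0, 2, 0]
  [0, 0, 2]
(up to reordering of blocks).

Per-block formulas:
  For a 2×2 Jordan block J_2(2): exp(t · J_2(2)) = e^(2t)·(I + t·N), where N is the 2×2 nilpotent shift.
  For a 1×1 block at λ = 2: exp(t · [2]) = [e^(2t)].

After assembling e^{tJ} and conjugating by P, we get:

e^{tM} =
  [-2*t*exp(2*t) + exp(2*t), 0, 4*t*exp(2*t)]
  [-4*t*exp(2*t), exp(2*t), 8*t*exp(2*t)]
  [-t*exp(2*t), 0, 2*t*exp(2*t) + exp(2*t)]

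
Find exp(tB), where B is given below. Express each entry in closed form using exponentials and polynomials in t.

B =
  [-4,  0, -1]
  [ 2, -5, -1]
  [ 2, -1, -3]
e^{tB} =
  [-t^2*exp(-4*t) + exp(-4*t), t^2*exp(-4*t)/2, -t^2*exp(-4*t)/2 - t*exp(-4*t)]
  [-2*t^2*exp(-4*t) + 2*t*exp(-4*t), t^2*exp(-4*t) - t*exp(-4*t) + exp(-4*t), -t^2*exp(-4*t) - t*exp(-4*t)]
  [2*t*exp(-4*t), -t*exp(-4*t), t*exp(-4*t) + exp(-4*t)]

Strategy: write B = P · J · P⁻¹ where J is a Jordan canonical form, so e^{tB} = P · e^{tJ} · P⁻¹, and e^{tJ} can be computed block-by-block.

B has Jordan form
J =
  [-4,  1,  0]
  [ 0, -4,  1]
  [ 0,  0, -4]
(up to reordering of blocks).

Per-block formulas:
  For a 3×3 Jordan block J_3(-4): exp(t · J_3(-4)) = e^(-4t)·(I + t·N + (t^2/2)·N^2), where N is the 3×3 nilpotent shift.

After assembling e^{tJ} and conjugating by P, we get:

e^{tB} =
  [-t^2*exp(-4*t) + exp(-4*t), t^2*exp(-4*t)/2, -t^2*exp(-4*t)/2 - t*exp(-4*t)]
  [-2*t^2*exp(-4*t) + 2*t*exp(-4*t), t^2*exp(-4*t) - t*exp(-4*t) + exp(-4*t), -t^2*exp(-4*t) - t*exp(-4*t)]
  [2*t*exp(-4*t), -t*exp(-4*t), t*exp(-4*t) + exp(-4*t)]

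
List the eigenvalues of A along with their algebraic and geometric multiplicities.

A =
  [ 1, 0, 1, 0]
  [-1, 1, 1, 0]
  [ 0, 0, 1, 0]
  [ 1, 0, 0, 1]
λ = 1: alg = 4, geom = 2

Step 1 — factor the characteristic polynomial to read off the algebraic multiplicities:
  χ_A(x) = (x - 1)^4

Step 2 — compute geometric multiplicities via the rank-nullity identity g(λ) = n − rank(A − λI):
  rank(A − (1)·I) = 2, so dim ker(A − (1)·I) = n − 2 = 2

Summary:
  λ = 1: algebraic multiplicity = 4, geometric multiplicity = 2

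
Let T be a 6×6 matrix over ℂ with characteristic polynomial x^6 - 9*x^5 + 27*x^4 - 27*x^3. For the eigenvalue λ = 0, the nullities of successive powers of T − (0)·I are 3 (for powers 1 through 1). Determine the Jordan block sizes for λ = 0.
Block sizes for λ = 0: [1, 1, 1]

From the dimensions of kernels of powers, the number of Jordan blocks of size at least j is d_j − d_{j−1} where d_j = dim ker(N^j) (with d_0 = 0). Computing the differences gives [3].
The number of blocks of size exactly k is (#blocks of size ≥ k) − (#blocks of size ≥ k + 1), so the partition is: 3 block(s) of size 1.
In nonincreasing order the block sizes are [1, 1, 1].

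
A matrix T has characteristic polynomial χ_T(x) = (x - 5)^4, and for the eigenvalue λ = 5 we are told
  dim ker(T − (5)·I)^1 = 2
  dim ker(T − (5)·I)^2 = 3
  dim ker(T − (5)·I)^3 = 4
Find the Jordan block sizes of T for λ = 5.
Block sizes for λ = 5: [3, 1]

From the dimensions of kernels of powers, the number of Jordan blocks of size at least j is d_j − d_{j−1} where d_j = dim ker(N^j) (with d_0 = 0). Computing the differences gives [2, 1, 1].
The number of blocks of size exactly k is (#blocks of size ≥ k) − (#blocks of size ≥ k + 1), so the partition is: 1 block(s) of size 1, 1 block(s) of size 3.
In nonincreasing order the block sizes are [3, 1].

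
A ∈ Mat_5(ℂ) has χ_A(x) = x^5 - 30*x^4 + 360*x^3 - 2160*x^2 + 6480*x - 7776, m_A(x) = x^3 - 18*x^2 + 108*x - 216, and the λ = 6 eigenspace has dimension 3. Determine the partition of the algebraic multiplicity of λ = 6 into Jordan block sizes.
Block sizes for λ = 6: [3, 1, 1]

Step 1 — from the characteristic polynomial, algebraic multiplicity of λ = 6 is 5. From dim ker(A − (6)·I) = 3, there are exactly 3 Jordan blocks for λ = 6.
Step 2 — from the minimal polynomial, the factor (x − 6)^3 tells us the largest block for λ = 6 has size 3.
Step 3 — with total size 5, 3 blocks, and largest block 3, the block sizes (in nonincreasing order) are [3, 1, 1].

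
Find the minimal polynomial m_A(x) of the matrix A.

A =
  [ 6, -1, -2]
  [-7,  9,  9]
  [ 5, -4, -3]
x^3 - 12*x^2 + 48*x - 64

The characteristic polynomial is χ_A(x) = (x - 4)^3, so the eigenvalues are known. The minimal polynomial is
  m_A(x) = Π_λ (x − λ)^{k_λ}
where k_λ is the size of the *largest* Jordan block for λ (equivalently, the smallest k with (A − λI)^k v = 0 for every generalised eigenvector v of λ).

  λ = 4: largest Jordan block has size 3, contributing (x − 4)^3

So m_A(x) = (x - 4)^3 = x^3 - 12*x^2 + 48*x - 64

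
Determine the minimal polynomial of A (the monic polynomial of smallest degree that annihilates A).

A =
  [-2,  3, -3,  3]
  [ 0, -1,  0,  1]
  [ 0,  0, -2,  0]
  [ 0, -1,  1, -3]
x^3 + 6*x^2 + 12*x + 8

The characteristic polynomial is χ_A(x) = (x + 2)^4, so the eigenvalues are known. The minimal polynomial is
  m_A(x) = Π_λ (x − λ)^{k_λ}
where k_λ is the size of the *largest* Jordan block for λ (equivalently, the smallest k with (A − λI)^k v = 0 for every generalised eigenvector v of λ).

  λ = -2: largest Jordan block has size 3, contributing (x + 2)^3

So m_A(x) = (x + 2)^3 = x^3 + 6*x^2 + 12*x + 8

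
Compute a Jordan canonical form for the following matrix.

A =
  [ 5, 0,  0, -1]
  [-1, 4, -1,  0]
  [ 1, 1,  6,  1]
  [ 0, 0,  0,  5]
J_2(5) ⊕ J_2(5)

The characteristic polynomial is
  det(x·I − A) = x^4 - 20*x^3 + 150*x^2 - 500*x + 625 = (x - 5)^4

Eigenvalues and multiplicities (the geometric multiplicity of λ is n − rank(A − λI), which equals the number of Jordan blocks for λ):
  λ = 5: algebraic multiplicity = 4, geometric multiplicity = 2

Determining the block sizes for each eigenvalue:
  λ = 5: with am = 4 and gm = 2, the partition is not yet determined (e.g. several partitions of 4 into 2 parts exist). Let N = A − (5)·I. Computing rank(N^1) = 2, rank(N^2) = 0; the number of blocks of size ≥ j is rank(N^{j−1}) − rank(N^j), giving [2, 2]. So we have 2 block(s) of size 2 → block sizes [2, 2]

Assembling the blocks gives a Jordan form
J =
  [5, 1, 0, 0]
  [0, 5, 0, 0]
  [0, 0, 5, 1]
  [0, 0, 0, 5]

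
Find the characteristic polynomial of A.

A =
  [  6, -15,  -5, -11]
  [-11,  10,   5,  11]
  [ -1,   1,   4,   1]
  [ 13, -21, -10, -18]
x^4 - 2*x^3 - 27*x^2 + 56*x + 80

Expanding det(x·I − A) (e.g. by cofactor expansion or by noting that A is similar to its Jordan form J, which has the same characteristic polynomial as A) gives
  χ_A(x) = x^4 - 2*x^3 - 27*x^2 + 56*x + 80
which factors as (x - 4)^2*(x + 1)*(x + 5). The eigenvalues (with algebraic multiplicities) are λ = -5 with multiplicity 1, λ = -1 with multiplicity 1, λ = 4 with multiplicity 2.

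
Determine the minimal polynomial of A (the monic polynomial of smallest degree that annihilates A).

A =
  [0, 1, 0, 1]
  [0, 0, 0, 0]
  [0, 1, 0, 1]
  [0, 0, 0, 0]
x^2

The characteristic polynomial is χ_A(x) = x^4, so the eigenvalues are known. The minimal polynomial is
  m_A(x) = Π_λ (x − λ)^{k_λ}
where k_λ is the size of the *largest* Jordan block for λ (equivalently, the smallest k with (A − λI)^k v = 0 for every generalised eigenvector v of λ).

  λ = 0: largest Jordan block has size 2, contributing (x − 0)^2

So m_A(x) = x^2 = x^2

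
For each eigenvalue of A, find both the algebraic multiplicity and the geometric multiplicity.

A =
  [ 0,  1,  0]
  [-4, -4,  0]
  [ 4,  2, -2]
λ = -2: alg = 3, geom = 2

Step 1 — factor the characteristic polynomial to read off the algebraic multiplicities:
  χ_A(x) = (x + 2)^3

Step 2 — compute geometric multiplicities via the rank-nullity identity g(λ) = n − rank(A − λI):
  rank(A − (-2)·I) = 1, so dim ker(A − (-2)·I) = n − 1 = 2

Summary:
  λ = -2: algebraic multiplicity = 3, geometric multiplicity = 2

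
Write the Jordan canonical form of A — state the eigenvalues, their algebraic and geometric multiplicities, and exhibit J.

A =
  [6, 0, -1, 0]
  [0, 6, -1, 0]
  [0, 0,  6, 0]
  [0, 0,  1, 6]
J_2(6) ⊕ J_1(6) ⊕ J_1(6)

The characteristic polynomial is
  det(x·I − A) = x^4 - 24*x^3 + 216*x^2 - 864*x + 1296 = (x - 6)^4

Eigenvalues and multiplicities (the geometric multiplicity of λ is n − rank(A − λI), which equals the number of Jordan blocks for λ):
  λ = 6: algebraic multiplicity = 4, geometric multiplicity = 3

Determining the block sizes for each eigenvalue:
  λ = 6: 3 blocks summing to 4 forces exactly one block of size 2 and the rest size 1 → block sizes [2, 1, 1]

Assembling the blocks gives a Jordan form
J =
  [6, 1, 0, 0]
  [0, 6, 0, 0]
  [0, 0, 6, 0]
  [0, 0, 0, 6]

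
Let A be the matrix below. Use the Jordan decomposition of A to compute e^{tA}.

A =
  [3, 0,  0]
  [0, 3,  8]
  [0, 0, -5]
e^{tA} =
  [exp(3*t), 0, 0]
  [0, exp(3*t), exp(3*t) - exp(-5*t)]
  [0, 0, exp(-5*t)]

Strategy: write A = P · J · P⁻¹ where J is a Jordan canonical form, so e^{tA} = P · e^{tJ} · P⁻¹, and e^{tJ} can be computed block-by-block.

A has Jordan form
J =
  [-5, 0, 0]
  [ 0, 3, 0]
  [ 0, 0, 3]
(up to reordering of blocks).

Per-block formulas:
  For a 1×1 block at λ = -5: exp(t · [-5]) = [e^(-5t)].
  For a 1×1 block at λ = 3: exp(t · [3]) = [e^(3t)].

After assembling e^{tJ} and conjugating by P, we get:

e^{tA} =
  [exp(3*t), 0, 0]
  [0, exp(3*t), exp(3*t) - exp(-5*t)]
  [0, 0, exp(-5*t)]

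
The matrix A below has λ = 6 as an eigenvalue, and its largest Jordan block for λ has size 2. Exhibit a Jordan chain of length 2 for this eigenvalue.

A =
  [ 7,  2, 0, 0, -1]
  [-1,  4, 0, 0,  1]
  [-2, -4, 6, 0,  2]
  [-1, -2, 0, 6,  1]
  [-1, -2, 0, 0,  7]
A Jordan chain for λ = 6 of length 2:
v_1 = (1, -1, -2, -1, -1)ᵀ
v_2 = (1, 0, 0, 0, 0)ᵀ

Let N = A − (6)·I. We want v_2 with N^2 v_2 = 0 but N^1 v_2 ≠ 0; then v_{j-1} := N · v_j for j = 2, …, 2.

Pick v_2 = (1, 0, 0, 0, 0)ᵀ.
Then v_1 = N · v_2 = (1, -1, -2, -1, -1)ᵀ.

Sanity check: (A − (6)·I) v_1 = (0, 0, 0, 0, 0)ᵀ = 0. ✓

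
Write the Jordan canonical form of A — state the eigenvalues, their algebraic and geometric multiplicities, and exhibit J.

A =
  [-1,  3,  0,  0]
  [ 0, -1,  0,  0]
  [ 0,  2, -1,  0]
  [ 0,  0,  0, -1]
J_2(-1) ⊕ J_1(-1) ⊕ J_1(-1)

The characteristic polynomial is
  det(x·I − A) = x^4 + 4*x^3 + 6*x^2 + 4*x + 1 = (x + 1)^4

Eigenvalues and multiplicities (the geometric multiplicity of λ is n − rank(A − λI), which equals the number of Jordan blocks for λ):
  λ = -1: algebraic multiplicity = 4, geometric multiplicity = 3

Determining the block sizes for each eigenvalue:
  λ = -1: 3 blocks summing to 4 forces exactly one block of size 2 and the rest size 1 → block sizes [2, 1, 1]

Assembling the blocks gives a Jordan form
J =
  [-1,  1,  0,  0]
  [ 0, -1,  0,  0]
  [ 0,  0, -1,  0]
  [ 0,  0,  0, -1]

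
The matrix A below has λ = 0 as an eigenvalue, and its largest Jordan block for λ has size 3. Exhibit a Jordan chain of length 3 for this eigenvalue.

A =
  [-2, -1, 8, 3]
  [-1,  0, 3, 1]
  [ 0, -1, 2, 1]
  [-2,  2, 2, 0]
A Jordan chain for λ = 0 of length 3:
v_1 = (-1, 0, -1, 2)ᵀ
v_2 = (-2, -1, 0, -2)ᵀ
v_3 = (1, 0, 0, 0)ᵀ

Let N = A − (0)·I. We want v_3 with N^3 v_3 = 0 but N^2 v_3 ≠ 0; then v_{j-1} := N · v_j for j = 3, …, 2.

Pick v_3 = (1, 0, 0, 0)ᵀ.
Then v_2 = N · v_3 = (-2, -1, 0, -2)ᵀ.
Then v_1 = N · v_2 = (-1, 0, -1, 2)ᵀ.

Sanity check: (A − (0)·I) v_1 = (0, 0, 0, 0)ᵀ = 0. ✓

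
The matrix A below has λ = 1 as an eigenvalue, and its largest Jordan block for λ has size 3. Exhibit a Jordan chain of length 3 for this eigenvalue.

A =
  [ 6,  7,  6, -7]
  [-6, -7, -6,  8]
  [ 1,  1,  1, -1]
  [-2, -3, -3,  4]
A Jordan chain for λ = 1 of length 3:
v_1 = (3, -4, 1, -1)ᵀ
v_2 = (5, -6, 1, -2)ᵀ
v_3 = (1, 0, 0, 0)ᵀ

Let N = A − (1)·I. We want v_3 with N^3 v_3 = 0 but N^2 v_3 ≠ 0; then v_{j-1} := N · v_j for j = 3, …, 2.

Pick v_3 = (1, 0, 0, 0)ᵀ.
Then v_2 = N · v_3 = (5, -6, 1, -2)ᵀ.
Then v_1 = N · v_2 = (3, -4, 1, -1)ᵀ.

Sanity check: (A − (1)·I) v_1 = (0, 0, 0, 0)ᵀ = 0. ✓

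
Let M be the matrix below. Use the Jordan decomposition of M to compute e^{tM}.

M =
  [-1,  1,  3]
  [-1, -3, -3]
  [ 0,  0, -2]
e^{tM} =
  [t*exp(-2*t) + exp(-2*t), t*exp(-2*t), 3*t*exp(-2*t)]
  [-t*exp(-2*t), -t*exp(-2*t) + exp(-2*t), -3*t*exp(-2*t)]
  [0, 0, exp(-2*t)]

Strategy: write M = P · J · P⁻¹ where J is a Jordan canonical form, so e^{tM} = P · e^{tJ} · P⁻¹, and e^{tJ} can be computed block-by-block.

M has Jordan form
J =
  [-2,  1,  0]
  [ 0, -2,  0]
  [ 0,  0, -2]
(up to reordering of blocks).

Per-block formulas:
  For a 1×1 block at λ = -2: exp(t · [-2]) = [e^(-2t)].
  For a 2×2 Jordan block J_2(-2): exp(t · J_2(-2)) = e^(-2t)·(I + t·N), where N is the 2×2 nilpotent shift.

After assembling e^{tJ} and conjugating by P, we get:

e^{tM} =
  [t*exp(-2*t) + exp(-2*t), t*exp(-2*t), 3*t*exp(-2*t)]
  [-t*exp(-2*t), -t*exp(-2*t) + exp(-2*t), -3*t*exp(-2*t)]
  [0, 0, exp(-2*t)]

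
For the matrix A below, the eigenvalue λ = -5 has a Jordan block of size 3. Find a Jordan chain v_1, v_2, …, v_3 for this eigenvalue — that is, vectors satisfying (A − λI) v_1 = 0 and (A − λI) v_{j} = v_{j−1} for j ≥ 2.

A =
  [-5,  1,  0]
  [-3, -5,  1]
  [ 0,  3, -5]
A Jordan chain for λ = -5 of length 3:
v_1 = (-3, 0, -9)ᵀ
v_2 = (0, -3, 0)ᵀ
v_3 = (1, 0, 0)ᵀ

Let N = A − (-5)·I. We want v_3 with N^3 v_3 = 0 but N^2 v_3 ≠ 0; then v_{j-1} := N · v_j for j = 3, …, 2.

Pick v_3 = (1, 0, 0)ᵀ.
Then v_2 = N · v_3 = (0, -3, 0)ᵀ.
Then v_1 = N · v_2 = (-3, 0, -9)ᵀ.

Sanity check: (A − (-5)·I) v_1 = (0, 0, 0)ᵀ = 0. ✓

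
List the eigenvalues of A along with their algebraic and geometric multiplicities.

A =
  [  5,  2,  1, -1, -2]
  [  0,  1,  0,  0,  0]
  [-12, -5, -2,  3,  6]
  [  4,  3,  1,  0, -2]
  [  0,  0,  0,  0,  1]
λ = 1: alg = 5, geom = 3

Step 1 — factor the characteristic polynomial to read off the algebraic multiplicities:
  χ_A(x) = (x - 1)^5

Step 2 — compute geometric multiplicities via the rank-nullity identity g(λ) = n − rank(A − λI):
  rank(A − (1)·I) = 2, so dim ker(A − (1)·I) = n − 2 = 3

Summary:
  λ = 1: algebraic multiplicity = 5, geometric multiplicity = 3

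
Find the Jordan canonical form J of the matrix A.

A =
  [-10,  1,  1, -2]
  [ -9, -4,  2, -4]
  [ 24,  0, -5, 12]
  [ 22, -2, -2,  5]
J_3(-5) ⊕ J_1(1)

The characteristic polynomial is
  det(x·I − A) = x^4 + 14*x^3 + 60*x^2 + 50*x - 125 = (x - 1)*(x + 5)^3

Eigenvalues and multiplicities (the geometric multiplicity of λ is n − rank(A − λI), which equals the number of Jordan blocks for λ):
  λ = -5: algebraic multiplicity = 3, geometric multiplicity = 1
  λ = 1: algebraic multiplicity = 1, geometric multiplicity = 1

Determining the block sizes for each eigenvalue:
  λ = -5: one block (gm = 1), so the single block has size am = 3 → block sizes [3]
  λ = 1: one block (gm = 1), so the single block has size am = 1 → block sizes [1]

Assembling the blocks gives a Jordan form
J =
  [-5,  1,  0, 0]
  [ 0, -5,  1, 0]
  [ 0,  0, -5, 0]
  [ 0,  0,  0, 1]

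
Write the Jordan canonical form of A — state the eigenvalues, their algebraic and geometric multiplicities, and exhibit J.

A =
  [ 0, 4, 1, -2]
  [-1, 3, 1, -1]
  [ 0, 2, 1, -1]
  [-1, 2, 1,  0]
J_3(1) ⊕ J_1(1)

The characteristic polynomial is
  det(x·I − A) = x^4 - 4*x^3 + 6*x^2 - 4*x + 1 = (x - 1)^4

Eigenvalues and multiplicities (the geometric multiplicity of λ is n − rank(A − λI), which equals the number of Jordan blocks for λ):
  λ = 1: algebraic multiplicity = 4, geometric multiplicity = 2

Determining the block sizes for each eigenvalue:
  λ = 1: with am = 4 and gm = 2, the partition is not yet determined (e.g. several partitions of 4 into 2 parts exist). Let N = A − (1)·I. Computing rank(N^1) = 2, rank(N^2) = 1, rank(N^3) = 0; the number of blocks of size ≥ j is rank(N^{j−1}) − rank(N^j), giving [2, 1, 1]. So we have 1 block(s) of size 3, 1 block(s) of size 1 → block sizes [3, 1]

Assembling the blocks gives a Jordan form
J =
  [1, 1, 0, 0]
  [0, 1, 1, 0]
  [0, 0, 1, 0]
  [0, 0, 0, 1]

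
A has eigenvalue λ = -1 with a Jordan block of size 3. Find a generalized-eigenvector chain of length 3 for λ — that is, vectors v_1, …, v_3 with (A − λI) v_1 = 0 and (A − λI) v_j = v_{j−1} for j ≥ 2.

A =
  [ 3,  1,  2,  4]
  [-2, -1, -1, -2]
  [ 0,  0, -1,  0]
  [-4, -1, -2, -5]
A Jordan chain for λ = -1 of length 3:
v_1 = (-2, 0, 0, 2)ᵀ
v_2 = (4, -2, 0, -4)ᵀ
v_3 = (1, 0, 0, 0)ᵀ

Let N = A − (-1)·I. We want v_3 with N^3 v_3 = 0 but N^2 v_3 ≠ 0; then v_{j-1} := N · v_j for j = 3, …, 2.

Pick v_3 = (1, 0, 0, 0)ᵀ.
Then v_2 = N · v_3 = (4, -2, 0, -4)ᵀ.
Then v_1 = N · v_2 = (-2, 0, 0, 2)ᵀ.

Sanity check: (A − (-1)·I) v_1 = (0, 0, 0, 0)ᵀ = 0. ✓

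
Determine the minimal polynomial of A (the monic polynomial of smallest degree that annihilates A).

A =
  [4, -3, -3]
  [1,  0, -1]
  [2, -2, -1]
x^2 - 2*x + 1

The characteristic polynomial is χ_A(x) = (x - 1)^3, so the eigenvalues are known. The minimal polynomial is
  m_A(x) = Π_λ (x − λ)^{k_λ}
where k_λ is the size of the *largest* Jordan block for λ (equivalently, the smallest k with (A − λI)^k v = 0 for every generalised eigenvector v of λ).

  λ = 1: largest Jordan block has size 2, contributing (x − 1)^2

So m_A(x) = (x - 1)^2 = x^2 - 2*x + 1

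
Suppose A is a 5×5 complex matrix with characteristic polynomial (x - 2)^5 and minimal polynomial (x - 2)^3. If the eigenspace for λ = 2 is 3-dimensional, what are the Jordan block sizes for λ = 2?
Block sizes for λ = 2: [3, 1, 1]

Step 1 — from the characteristic polynomial, algebraic multiplicity of λ = 2 is 5. From dim ker(A − (2)·I) = 3, there are exactly 3 Jordan blocks for λ = 2.
Step 2 — from the minimal polynomial, the factor (x − 2)^3 tells us the largest block for λ = 2 has size 3.
Step 3 — with total size 5, 3 blocks, and largest block 3, the block sizes (in nonincreasing order) are [3, 1, 1].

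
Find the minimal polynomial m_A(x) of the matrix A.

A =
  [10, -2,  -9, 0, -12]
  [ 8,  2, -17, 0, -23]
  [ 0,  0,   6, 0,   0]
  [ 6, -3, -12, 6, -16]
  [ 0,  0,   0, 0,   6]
x^3 - 18*x^2 + 108*x - 216

The characteristic polynomial is χ_A(x) = (x - 6)^5, so the eigenvalues are known. The minimal polynomial is
  m_A(x) = Π_λ (x − λ)^{k_λ}
where k_λ is the size of the *largest* Jordan block for λ (equivalently, the smallest k with (A − λI)^k v = 0 for every generalised eigenvector v of λ).

  λ = 6: largest Jordan block has size 3, contributing (x − 6)^3

So m_A(x) = (x - 6)^3 = x^3 - 18*x^2 + 108*x - 216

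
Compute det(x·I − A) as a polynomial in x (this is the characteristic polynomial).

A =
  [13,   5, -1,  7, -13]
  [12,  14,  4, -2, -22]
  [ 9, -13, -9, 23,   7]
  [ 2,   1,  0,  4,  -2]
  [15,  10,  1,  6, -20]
x^5 - 2*x^4 - 20*x^3 + 8*x^2 + 128*x + 128

Expanding det(x·I − A) (e.g. by cofactor expansion or by noting that A is similar to its Jordan form J, which has the same characteristic polynomial as A) gives
  χ_A(x) = x^5 - 2*x^4 - 20*x^3 + 8*x^2 + 128*x + 128
which factors as (x - 4)^2*(x + 2)^3. The eigenvalues (with algebraic multiplicities) are λ = -2 with multiplicity 3, λ = 4 with multiplicity 2.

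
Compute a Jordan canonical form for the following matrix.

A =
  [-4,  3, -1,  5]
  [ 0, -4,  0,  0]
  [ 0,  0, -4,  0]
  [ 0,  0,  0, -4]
J_2(-4) ⊕ J_1(-4) ⊕ J_1(-4)

The characteristic polynomial is
  det(x·I − A) = x^4 + 16*x^3 + 96*x^2 + 256*x + 256 = (x + 4)^4

Eigenvalues and multiplicities (the geometric multiplicity of λ is n − rank(A − λI), which equals the number of Jordan blocks for λ):
  λ = -4: algebraic multiplicity = 4, geometric multiplicity = 3

Determining the block sizes for each eigenvalue:
  λ = -4: 3 blocks summing to 4 forces exactly one block of size 2 and the rest size 1 → block sizes [2, 1, 1]

Assembling the blocks gives a Jordan form
J =
  [-4,  1,  0,  0]
  [ 0, -4,  0,  0]
  [ 0,  0, -4,  0]
  [ 0,  0,  0, -4]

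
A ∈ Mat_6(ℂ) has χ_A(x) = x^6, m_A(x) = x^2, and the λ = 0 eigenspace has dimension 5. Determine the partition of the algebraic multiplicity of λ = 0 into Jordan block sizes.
Block sizes for λ = 0: [2, 1, 1, 1, 1]

Step 1 — from the characteristic polynomial, algebraic multiplicity of λ = 0 is 6. From dim ker(A − (0)·I) = 5, there are exactly 5 Jordan blocks for λ = 0.
Step 2 — from the minimal polynomial, the factor (x − 0)^2 tells us the largest block for λ = 0 has size 2.
Step 3 — with total size 6, 5 blocks, and largest block 2, the block sizes (in nonincreasing order) are [2, 1, 1, 1, 1].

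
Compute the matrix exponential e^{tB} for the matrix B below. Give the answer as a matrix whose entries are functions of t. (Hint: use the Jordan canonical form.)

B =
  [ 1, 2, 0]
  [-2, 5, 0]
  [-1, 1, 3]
e^{tB} =
  [-2*t*exp(3*t) + exp(3*t), 2*t*exp(3*t), 0]
  [-2*t*exp(3*t), 2*t*exp(3*t) + exp(3*t), 0]
  [-t*exp(3*t), t*exp(3*t), exp(3*t)]

Strategy: write B = P · J · P⁻¹ where J is a Jordan canonical form, so e^{tB} = P · e^{tJ} · P⁻¹, and e^{tJ} can be computed block-by-block.

B has Jordan form
J =
  [3, 1, 0]
  [0, 3, 0]
  [0, 0, 3]
(up to reordering of blocks).

Per-block formulas:
  For a 1×1 block at λ = 3: exp(t · [3]) = [e^(3t)].
  For a 2×2 Jordan block J_2(3): exp(t · J_2(3)) = e^(3t)·(I + t·N), where N is the 2×2 nilpotent shift.

After assembling e^{tJ} and conjugating by P, we get:

e^{tB} =
  [-2*t*exp(3*t) + exp(3*t), 2*t*exp(3*t), 0]
  [-2*t*exp(3*t), 2*t*exp(3*t) + exp(3*t), 0]
  [-t*exp(3*t), t*exp(3*t), exp(3*t)]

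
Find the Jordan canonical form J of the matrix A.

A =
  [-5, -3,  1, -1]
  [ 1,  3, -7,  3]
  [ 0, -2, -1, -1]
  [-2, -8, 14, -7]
J_2(-4) ⊕ J_2(-1)

The characteristic polynomial is
  det(x·I − A) = x^4 + 10*x^3 + 33*x^2 + 40*x + 16 = (x + 1)^2*(x + 4)^2

Eigenvalues and multiplicities (the geometric multiplicity of λ is n − rank(A − λI), which equals the number of Jordan blocks for λ):
  λ = -4: algebraic multiplicity = 2, geometric multiplicity = 1
  λ = -1: algebraic multiplicity = 2, geometric multiplicity = 1

Determining the block sizes for each eigenvalue:
  λ = -4: one block (gm = 1), so the single block has size am = 2 → block sizes [2]
  λ = -1: one block (gm = 1), so the single block has size am = 2 → block sizes [2]

Assembling the blocks gives a Jordan form
J =
  [-4,  1,  0,  0]
  [ 0, -4,  0,  0]
  [ 0,  0, -1,  1]
  [ 0,  0,  0, -1]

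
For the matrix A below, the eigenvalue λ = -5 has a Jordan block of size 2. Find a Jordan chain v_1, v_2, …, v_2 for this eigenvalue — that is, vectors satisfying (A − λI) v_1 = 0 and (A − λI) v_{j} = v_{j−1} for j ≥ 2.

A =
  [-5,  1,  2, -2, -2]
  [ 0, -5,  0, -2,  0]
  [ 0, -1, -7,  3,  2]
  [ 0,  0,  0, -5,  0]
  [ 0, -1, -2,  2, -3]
A Jordan chain for λ = -5 of length 2:
v_1 = (1, 0, -1, 0, -1)ᵀ
v_2 = (0, 1, 0, 0, 0)ᵀ

Let N = A − (-5)·I. We want v_2 with N^2 v_2 = 0 but N^1 v_2 ≠ 0; then v_{j-1} := N · v_j for j = 2, …, 2.

Pick v_2 = (0, 1, 0, 0, 0)ᵀ.
Then v_1 = N · v_2 = (1, 0, -1, 0, -1)ᵀ.

Sanity check: (A − (-5)·I) v_1 = (0, 0, 0, 0, 0)ᵀ = 0. ✓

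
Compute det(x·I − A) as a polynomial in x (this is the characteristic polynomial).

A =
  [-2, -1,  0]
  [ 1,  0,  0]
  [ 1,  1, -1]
x^3 + 3*x^2 + 3*x + 1

Expanding det(x·I − A) (e.g. by cofactor expansion or by noting that A is similar to its Jordan form J, which has the same characteristic polynomial as A) gives
  χ_A(x) = x^3 + 3*x^2 + 3*x + 1
which factors as (x + 1)^3. The eigenvalues (with algebraic multiplicities) are λ = -1 with multiplicity 3.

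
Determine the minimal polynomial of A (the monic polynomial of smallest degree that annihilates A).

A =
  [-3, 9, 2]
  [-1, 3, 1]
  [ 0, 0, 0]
x^3

The characteristic polynomial is χ_A(x) = x^3, so the eigenvalues are known. The minimal polynomial is
  m_A(x) = Π_λ (x − λ)^{k_λ}
where k_λ is the size of the *largest* Jordan block for λ (equivalently, the smallest k with (A − λI)^k v = 0 for every generalised eigenvector v of λ).

  λ = 0: largest Jordan block has size 3, contributing (x − 0)^3

So m_A(x) = x^3 = x^3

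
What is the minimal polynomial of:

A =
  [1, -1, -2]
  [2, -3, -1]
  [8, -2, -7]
x^3 + 9*x^2 + 27*x + 27

The characteristic polynomial is χ_A(x) = (x + 3)^3, so the eigenvalues are known. The minimal polynomial is
  m_A(x) = Π_λ (x − λ)^{k_λ}
where k_λ is the size of the *largest* Jordan block for λ (equivalently, the smallest k with (A − λI)^k v = 0 for every generalised eigenvector v of λ).

  λ = -3: largest Jordan block has size 3, contributing (x + 3)^3

So m_A(x) = (x + 3)^3 = x^3 + 9*x^2 + 27*x + 27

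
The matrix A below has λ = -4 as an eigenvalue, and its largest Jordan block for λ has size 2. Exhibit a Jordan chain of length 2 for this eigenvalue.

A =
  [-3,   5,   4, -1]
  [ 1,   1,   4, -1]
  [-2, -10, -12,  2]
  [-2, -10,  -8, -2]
A Jordan chain for λ = -4 of length 2:
v_1 = (1, 1, -2, -2)ᵀ
v_2 = (1, 0, 0, 0)ᵀ

Let N = A − (-4)·I. We want v_2 with N^2 v_2 = 0 but N^1 v_2 ≠ 0; then v_{j-1} := N · v_j for j = 2, …, 2.

Pick v_2 = (1, 0, 0, 0)ᵀ.
Then v_1 = N · v_2 = (1, 1, -2, -2)ᵀ.

Sanity check: (A − (-4)·I) v_1 = (0, 0, 0, 0)ᵀ = 0. ✓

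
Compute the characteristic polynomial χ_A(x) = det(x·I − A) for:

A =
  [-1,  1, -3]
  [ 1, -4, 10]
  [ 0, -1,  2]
x^3 + 3*x^2 + 3*x + 1

Expanding det(x·I − A) (e.g. by cofactor expansion or by noting that A is similar to its Jordan form J, which has the same characteristic polynomial as A) gives
  χ_A(x) = x^3 + 3*x^2 + 3*x + 1
which factors as (x + 1)^3. The eigenvalues (with algebraic multiplicities) are λ = -1 with multiplicity 3.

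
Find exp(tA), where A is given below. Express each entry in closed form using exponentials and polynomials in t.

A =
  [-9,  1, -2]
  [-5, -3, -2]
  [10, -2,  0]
e^{tA} =
  [-5*t*exp(-4*t) + exp(-4*t), t*exp(-4*t), -2*t*exp(-4*t)]
  [-5*t*exp(-4*t), t*exp(-4*t) + exp(-4*t), -2*t*exp(-4*t)]
  [10*t*exp(-4*t), -2*t*exp(-4*t), 4*t*exp(-4*t) + exp(-4*t)]

Strategy: write A = P · J · P⁻¹ where J is a Jordan canonical form, so e^{tA} = P · e^{tJ} · P⁻¹, and e^{tJ} can be computed block-by-block.

A has Jordan form
J =
  [-4,  1,  0]
  [ 0, -4,  0]
  [ 0,  0, -4]
(up to reordering of blocks).

Per-block formulas:
  For a 1×1 block at λ = -4: exp(t · [-4]) = [e^(-4t)].
  For a 2×2 Jordan block J_2(-4): exp(t · J_2(-4)) = e^(-4t)·(I + t·N), where N is the 2×2 nilpotent shift.

After assembling e^{tJ} and conjugating by P, we get:

e^{tA} =
  [-5*t*exp(-4*t) + exp(-4*t), t*exp(-4*t), -2*t*exp(-4*t)]
  [-5*t*exp(-4*t), t*exp(-4*t) + exp(-4*t), -2*t*exp(-4*t)]
  [10*t*exp(-4*t), -2*t*exp(-4*t), 4*t*exp(-4*t) + exp(-4*t)]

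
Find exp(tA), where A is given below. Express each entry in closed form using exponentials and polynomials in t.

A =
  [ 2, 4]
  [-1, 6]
e^{tA} =
  [-2*t*exp(4*t) + exp(4*t), 4*t*exp(4*t)]
  [-t*exp(4*t), 2*t*exp(4*t) + exp(4*t)]

Strategy: write A = P · J · P⁻¹ where J is a Jordan canonical form, so e^{tA} = P · e^{tJ} · P⁻¹, and e^{tJ} can be computed block-by-block.

A has Jordan form
J =
  [4, 1]
  [0, 4]
(up to reordering of blocks).

Per-block formulas:
  For a 2×2 Jordan block J_2(4): exp(t · J_2(4)) = e^(4t)·(I + t·N), where N is the 2×2 nilpotent shift.

After assembling e^{tJ} and conjugating by P, we get:

e^{tA} =
  [-2*t*exp(4*t) + exp(4*t), 4*t*exp(4*t)]
  [-t*exp(4*t), 2*t*exp(4*t) + exp(4*t)]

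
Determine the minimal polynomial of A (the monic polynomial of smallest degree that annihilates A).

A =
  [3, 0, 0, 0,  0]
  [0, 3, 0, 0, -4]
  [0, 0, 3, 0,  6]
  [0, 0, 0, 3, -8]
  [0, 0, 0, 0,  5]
x^2 - 8*x + 15

The characteristic polynomial is χ_A(x) = (x - 5)*(x - 3)^4, so the eigenvalues are known. The minimal polynomial is
  m_A(x) = Π_λ (x − λ)^{k_λ}
where k_λ is the size of the *largest* Jordan block for λ (equivalently, the smallest k with (A − λI)^k v = 0 for every generalised eigenvector v of λ).

  λ = 3: largest Jordan block has size 1, contributing (x − 3)
  λ = 5: largest Jordan block has size 1, contributing (x − 5)

So m_A(x) = (x - 5)*(x - 3) = x^2 - 8*x + 15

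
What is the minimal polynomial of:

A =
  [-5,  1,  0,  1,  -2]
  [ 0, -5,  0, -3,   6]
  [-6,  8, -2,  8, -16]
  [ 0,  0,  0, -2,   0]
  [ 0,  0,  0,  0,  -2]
x^3 + 12*x^2 + 45*x + 50

The characteristic polynomial is χ_A(x) = (x + 2)^3*(x + 5)^2, so the eigenvalues are known. The minimal polynomial is
  m_A(x) = Π_λ (x − λ)^{k_λ}
where k_λ is the size of the *largest* Jordan block for λ (equivalently, the smallest k with (A − λI)^k v = 0 for every generalised eigenvector v of λ).

  λ = -5: largest Jordan block has size 2, contributing (x + 5)^2
  λ = -2: largest Jordan block has size 1, contributing (x + 2)

So m_A(x) = (x + 2)*(x + 5)^2 = x^3 + 12*x^2 + 45*x + 50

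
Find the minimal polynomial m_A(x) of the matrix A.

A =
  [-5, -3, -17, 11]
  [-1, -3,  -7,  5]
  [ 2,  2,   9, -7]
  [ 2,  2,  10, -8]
x^3 + 5*x^2 + 8*x + 4

The characteristic polynomial is χ_A(x) = (x + 1)*(x + 2)^3, so the eigenvalues are known. The minimal polynomial is
  m_A(x) = Π_λ (x − λ)^{k_λ}
where k_λ is the size of the *largest* Jordan block for λ (equivalently, the smallest k with (A − λI)^k v = 0 for every generalised eigenvector v of λ).

  λ = -2: largest Jordan block has size 2, contributing (x + 2)^2
  λ = -1: largest Jordan block has size 1, contributing (x + 1)

So m_A(x) = (x + 1)*(x + 2)^2 = x^3 + 5*x^2 + 8*x + 4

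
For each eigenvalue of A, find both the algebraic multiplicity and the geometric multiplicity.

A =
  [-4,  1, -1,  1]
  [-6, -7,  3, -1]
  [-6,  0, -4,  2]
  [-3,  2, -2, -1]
λ = -4: alg = 4, geom = 2

Step 1 — factor the characteristic polynomial to read off the algebraic multiplicities:
  χ_A(x) = (x + 4)^4

Step 2 — compute geometric multiplicities via the rank-nullity identity g(λ) = n − rank(A − λI):
  rank(A − (-4)·I) = 2, so dim ker(A − (-4)·I) = n − 2 = 2

Summary:
  λ = -4: algebraic multiplicity = 4, geometric multiplicity = 2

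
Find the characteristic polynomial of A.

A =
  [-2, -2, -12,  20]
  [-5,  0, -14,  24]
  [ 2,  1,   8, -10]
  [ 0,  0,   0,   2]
x^4 - 8*x^3 + 24*x^2 - 32*x + 16

Expanding det(x·I − A) (e.g. by cofactor expansion or by noting that A is similar to its Jordan form J, which has the same characteristic polynomial as A) gives
  χ_A(x) = x^4 - 8*x^3 + 24*x^2 - 32*x + 16
which factors as (x - 2)^4. The eigenvalues (with algebraic multiplicities) are λ = 2 with multiplicity 4.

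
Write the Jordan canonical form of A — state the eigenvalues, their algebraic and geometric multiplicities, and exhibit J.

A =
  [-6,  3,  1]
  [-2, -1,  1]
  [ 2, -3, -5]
J_2(-4) ⊕ J_1(-4)

The characteristic polynomial is
  det(x·I − A) = x^3 + 12*x^2 + 48*x + 64 = (x + 4)^3

Eigenvalues and multiplicities (the geometric multiplicity of λ is n − rank(A − λI), which equals the number of Jordan blocks for λ):
  λ = -4: algebraic multiplicity = 3, geometric multiplicity = 2

Determining the block sizes for each eigenvalue:
  λ = -4: 2 blocks summing to 3 forces exactly one block of size 2 and the rest size 1 → block sizes [2, 1]

Assembling the blocks gives a Jordan form
J =
  [-4,  1,  0]
  [ 0, -4,  0]
  [ 0,  0, -4]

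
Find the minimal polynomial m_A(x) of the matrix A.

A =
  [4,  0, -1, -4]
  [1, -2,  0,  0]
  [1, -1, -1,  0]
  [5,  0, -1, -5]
x^3 + 3*x^2 + 3*x + 1

The characteristic polynomial is χ_A(x) = (x + 1)^4, so the eigenvalues are known. The minimal polynomial is
  m_A(x) = Π_λ (x − λ)^{k_λ}
where k_λ is the size of the *largest* Jordan block for λ (equivalently, the smallest k with (A − λI)^k v = 0 for every generalised eigenvector v of λ).

  λ = -1: largest Jordan block has size 3, contributing (x + 1)^3

So m_A(x) = (x + 1)^3 = x^3 + 3*x^2 + 3*x + 1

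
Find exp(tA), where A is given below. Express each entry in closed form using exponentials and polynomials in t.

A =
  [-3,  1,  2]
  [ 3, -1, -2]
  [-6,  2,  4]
e^{tA} =
  [1 - 3*t, t, 2*t]
  [3*t, 1 - t, -2*t]
  [-6*t, 2*t, 4*t + 1]

Strategy: write A = P · J · P⁻¹ where J is a Jordan canonical form, so e^{tA} = P · e^{tJ} · P⁻¹, and e^{tJ} can be computed block-by-block.

A has Jordan form
J =
  [0, 1, 0]
  [0, 0, 0]
  [0, 0, 0]
(up to reordering of blocks).

Per-block formulas:
  For a 1×1 block at λ = 0: exp(t · [0]) = [e^(0t)].
  For a 2×2 Jordan block J_2(0): exp(t · J_2(0)) = e^(0t)·(I + t·N), where N is the 2×2 nilpotent shift.

After assembling e^{tJ} and conjugating by P, we get:

e^{tA} =
  [1 - 3*t, t, 2*t]
  [3*t, 1 - t, -2*t]
  [-6*t, 2*t, 4*t + 1]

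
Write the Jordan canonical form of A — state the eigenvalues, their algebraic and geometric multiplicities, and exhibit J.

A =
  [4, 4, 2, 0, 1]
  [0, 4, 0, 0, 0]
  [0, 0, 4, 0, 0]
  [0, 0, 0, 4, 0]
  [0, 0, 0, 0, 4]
J_2(4) ⊕ J_1(4) ⊕ J_1(4) ⊕ J_1(4)

The characteristic polynomial is
  det(x·I − A) = x^5 - 20*x^4 + 160*x^3 - 640*x^2 + 1280*x - 1024 = (x - 4)^5

Eigenvalues and multiplicities (the geometric multiplicity of λ is n − rank(A − λI), which equals the number of Jordan blocks for λ):
  λ = 4: algebraic multiplicity = 5, geometric multiplicity = 4

Determining the block sizes for each eigenvalue:
  λ = 4: 4 blocks summing to 5 forces exactly one block of size 2 and the rest size 1 → block sizes [2, 1, 1, 1]

Assembling the blocks gives a Jordan form
J =
  [4, 1, 0, 0, 0]
  [0, 4, 0, 0, 0]
  [0, 0, 4, 0, 0]
  [0, 0, 0, 4, 0]
  [0, 0, 0, 0, 4]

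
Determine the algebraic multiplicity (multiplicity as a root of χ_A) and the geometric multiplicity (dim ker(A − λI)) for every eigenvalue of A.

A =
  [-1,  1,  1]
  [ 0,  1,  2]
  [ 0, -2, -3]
λ = -1: alg = 3, geom = 2

Step 1 — factor the characteristic polynomial to read off the algebraic multiplicities:
  χ_A(x) = (x + 1)^3

Step 2 — compute geometric multiplicities via the rank-nullity identity g(λ) = n − rank(A − λI):
  rank(A − (-1)·I) = 1, so dim ker(A − (-1)·I) = n − 1 = 2

Summary:
  λ = -1: algebraic multiplicity = 3, geometric multiplicity = 2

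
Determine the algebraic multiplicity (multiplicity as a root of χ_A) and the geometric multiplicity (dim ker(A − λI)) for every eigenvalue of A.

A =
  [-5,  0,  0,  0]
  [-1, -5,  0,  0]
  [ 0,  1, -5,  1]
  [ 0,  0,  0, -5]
λ = -5: alg = 4, geom = 2

Step 1 — factor the characteristic polynomial to read off the algebraic multiplicities:
  χ_A(x) = (x + 5)^4

Step 2 — compute geometric multiplicities via the rank-nullity identity g(λ) = n − rank(A − λI):
  rank(A − (-5)·I) = 2, so dim ker(A − (-5)·I) = n − 2 = 2

Summary:
  λ = -5: algebraic multiplicity = 4, geometric multiplicity = 2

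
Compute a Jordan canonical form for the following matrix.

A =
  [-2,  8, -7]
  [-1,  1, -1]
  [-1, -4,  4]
J_2(-1) ⊕ J_1(5)

The characteristic polynomial is
  det(x·I − A) = x^3 - 3*x^2 - 9*x - 5 = (x - 5)*(x + 1)^2

Eigenvalues and multiplicities (the geometric multiplicity of λ is n − rank(A − λI), which equals the number of Jordan blocks for λ):
  λ = -1: algebraic multiplicity = 2, geometric multiplicity = 1
  λ = 5: algebraic multiplicity = 1, geometric multiplicity = 1

Determining the block sizes for each eigenvalue:
  λ = -1: one block (gm = 1), so the single block has size am = 2 → block sizes [2]
  λ = 5: one block (gm = 1), so the single block has size am = 1 → block sizes [1]

Assembling the blocks gives a Jordan form
J =
  [-1,  1, 0]
  [ 0, -1, 0]
  [ 0,  0, 5]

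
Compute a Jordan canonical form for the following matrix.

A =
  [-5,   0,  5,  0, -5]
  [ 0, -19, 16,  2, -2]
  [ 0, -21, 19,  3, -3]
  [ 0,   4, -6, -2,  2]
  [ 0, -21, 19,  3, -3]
J_1(-5) ⊕ J_1(-5) ⊕ J_2(0) ⊕ J_1(0)

The characteristic polynomial is
  det(x·I − A) = x^5 + 10*x^4 + 25*x^3 = x^3*(x + 5)^2

Eigenvalues and multiplicities (the geometric multiplicity of λ is n − rank(A − λI), which equals the number of Jordan blocks for λ):
  λ = -5: algebraic multiplicity = 2, geometric multiplicity = 2
  λ = 0: algebraic multiplicity = 3, geometric multiplicity = 2

Determining the block sizes for each eigenvalue:
  λ = -5: gm = am = 2, so every block has size 1 → block sizes [1, 1]
  λ = 0: 2 blocks summing to 3 forces exactly one block of size 2 and the rest size 1 → block sizes [2, 1]

Assembling the blocks gives a Jordan form
J =
  [-5,  0, 0, 0, 0]
  [ 0, -5, 0, 0, 0]
  [ 0,  0, 0, 1, 0]
  [ 0,  0, 0, 0, 0]
  [ 0,  0, 0, 0, 0]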